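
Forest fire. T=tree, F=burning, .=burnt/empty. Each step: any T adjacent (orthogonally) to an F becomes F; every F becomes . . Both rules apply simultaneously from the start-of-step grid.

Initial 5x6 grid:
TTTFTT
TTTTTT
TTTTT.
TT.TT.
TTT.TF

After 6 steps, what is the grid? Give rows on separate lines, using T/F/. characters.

Step 1: 4 trees catch fire, 2 burn out
  TTF.FT
  TTTFTT
  TTTTT.
  TT.TT.
  TTT.F.
Step 2: 6 trees catch fire, 4 burn out
  TF...F
  TTF.FT
  TTTFT.
  TT.TF.
  TTT...
Step 3: 6 trees catch fire, 6 burn out
  F.....
  TF...F
  TTF.F.
  TT.F..
  TTT...
Step 4: 2 trees catch fire, 6 burn out
  ......
  F.....
  TF....
  TT....
  TTT...
Step 5: 2 trees catch fire, 2 burn out
  ......
  ......
  F.....
  TF....
  TTT...
Step 6: 2 trees catch fire, 2 burn out
  ......
  ......
  ......
  F.....
  TFT...

......
......
......
F.....
TFT...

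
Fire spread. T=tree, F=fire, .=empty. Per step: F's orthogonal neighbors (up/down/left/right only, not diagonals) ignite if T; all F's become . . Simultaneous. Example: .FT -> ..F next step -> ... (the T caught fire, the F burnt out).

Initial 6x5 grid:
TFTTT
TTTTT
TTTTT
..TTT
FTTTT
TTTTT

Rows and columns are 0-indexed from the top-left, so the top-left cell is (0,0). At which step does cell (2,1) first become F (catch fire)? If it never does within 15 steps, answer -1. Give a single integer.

Step 1: cell (2,1)='T' (+5 fires, +2 burnt)
Step 2: cell (2,1)='F' (+6 fires, +5 burnt)
  -> target ignites at step 2
Step 3: cell (2,1)='.' (+7 fires, +6 burnt)
Step 4: cell (2,1)='.' (+5 fires, +7 burnt)
Step 5: cell (2,1)='.' (+3 fires, +5 burnt)
Step 6: cell (2,1)='.' (+0 fires, +3 burnt)
  fire out at step 6

2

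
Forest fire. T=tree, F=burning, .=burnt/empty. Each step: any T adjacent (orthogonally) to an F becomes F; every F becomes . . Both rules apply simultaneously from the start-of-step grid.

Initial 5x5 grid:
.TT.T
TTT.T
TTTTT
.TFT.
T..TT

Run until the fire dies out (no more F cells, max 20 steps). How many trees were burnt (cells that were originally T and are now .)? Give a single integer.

Step 1: +3 fires, +1 burnt (F count now 3)
Step 2: +4 fires, +3 burnt (F count now 4)
Step 3: +5 fires, +4 burnt (F count now 5)
Step 4: +3 fires, +5 burnt (F count now 3)
Step 5: +1 fires, +3 burnt (F count now 1)
Step 6: +0 fires, +1 burnt (F count now 0)
Fire out after step 6
Initially T: 17, now '.': 24
Total burnt (originally-T cells now '.'): 16

Answer: 16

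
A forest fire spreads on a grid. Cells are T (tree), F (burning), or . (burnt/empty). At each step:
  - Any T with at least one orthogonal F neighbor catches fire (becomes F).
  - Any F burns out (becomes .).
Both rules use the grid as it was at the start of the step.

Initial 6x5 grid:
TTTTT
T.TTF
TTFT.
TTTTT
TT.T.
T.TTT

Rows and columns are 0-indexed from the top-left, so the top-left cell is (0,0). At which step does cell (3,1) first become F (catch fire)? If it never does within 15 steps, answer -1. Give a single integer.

Step 1: cell (3,1)='T' (+6 fires, +2 burnt)
Step 2: cell (3,1)='F' (+5 fires, +6 burnt)
  -> target ignites at step 2
Step 3: cell (3,1)='.' (+6 fires, +5 burnt)
Step 4: cell (3,1)='.' (+3 fires, +6 burnt)
Step 5: cell (3,1)='.' (+3 fires, +3 burnt)
Step 6: cell (3,1)='.' (+0 fires, +3 burnt)
  fire out at step 6

2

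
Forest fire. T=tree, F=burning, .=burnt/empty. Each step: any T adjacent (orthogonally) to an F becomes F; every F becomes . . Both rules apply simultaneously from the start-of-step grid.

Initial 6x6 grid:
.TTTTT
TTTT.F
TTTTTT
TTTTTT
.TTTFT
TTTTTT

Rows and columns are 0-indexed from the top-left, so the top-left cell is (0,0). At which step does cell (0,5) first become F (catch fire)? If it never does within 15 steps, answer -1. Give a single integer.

Step 1: cell (0,5)='F' (+6 fires, +2 burnt)
  -> target ignites at step 1
Step 2: cell (0,5)='.' (+7 fires, +6 burnt)
Step 3: cell (0,5)='.' (+5 fires, +7 burnt)
Step 4: cell (0,5)='.' (+5 fires, +5 burnt)
Step 5: cell (0,5)='.' (+5 fires, +5 burnt)
Step 6: cell (0,5)='.' (+2 fires, +5 burnt)
Step 7: cell (0,5)='.' (+1 fires, +2 burnt)
Step 8: cell (0,5)='.' (+0 fires, +1 burnt)
  fire out at step 8

1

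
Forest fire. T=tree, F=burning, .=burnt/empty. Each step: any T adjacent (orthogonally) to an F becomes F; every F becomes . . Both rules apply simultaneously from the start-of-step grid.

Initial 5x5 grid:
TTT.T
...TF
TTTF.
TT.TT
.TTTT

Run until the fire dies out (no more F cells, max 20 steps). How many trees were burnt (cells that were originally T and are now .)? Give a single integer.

Step 1: +4 fires, +2 burnt (F count now 4)
Step 2: +3 fires, +4 burnt (F count now 3)
Step 3: +4 fires, +3 burnt (F count now 4)
Step 4: +2 fires, +4 burnt (F count now 2)
Step 5: +0 fires, +2 burnt (F count now 0)
Fire out after step 5
Initially T: 16, now '.': 22
Total burnt (originally-T cells now '.'): 13

Answer: 13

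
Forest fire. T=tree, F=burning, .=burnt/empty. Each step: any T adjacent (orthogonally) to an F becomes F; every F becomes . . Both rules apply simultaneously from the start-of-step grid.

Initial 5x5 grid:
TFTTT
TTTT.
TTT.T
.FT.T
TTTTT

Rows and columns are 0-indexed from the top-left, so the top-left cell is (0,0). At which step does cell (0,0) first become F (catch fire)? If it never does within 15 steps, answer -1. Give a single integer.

Step 1: cell (0,0)='F' (+6 fires, +2 burnt)
  -> target ignites at step 1
Step 2: cell (0,0)='.' (+7 fires, +6 burnt)
Step 3: cell (0,0)='.' (+3 fires, +7 burnt)
Step 4: cell (0,0)='.' (+1 fires, +3 burnt)
Step 5: cell (0,0)='.' (+1 fires, +1 burnt)
Step 6: cell (0,0)='.' (+1 fires, +1 burnt)
Step 7: cell (0,0)='.' (+0 fires, +1 burnt)
  fire out at step 7

1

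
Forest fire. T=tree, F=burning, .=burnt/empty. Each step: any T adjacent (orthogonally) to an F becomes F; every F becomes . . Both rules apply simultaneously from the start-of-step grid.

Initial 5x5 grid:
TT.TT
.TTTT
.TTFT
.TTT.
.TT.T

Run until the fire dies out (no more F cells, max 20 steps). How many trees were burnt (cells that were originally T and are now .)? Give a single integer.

Answer: 16

Derivation:
Step 1: +4 fires, +1 burnt (F count now 4)
Step 2: +5 fires, +4 burnt (F count now 5)
Step 3: +4 fires, +5 burnt (F count now 4)
Step 4: +2 fires, +4 burnt (F count now 2)
Step 5: +1 fires, +2 burnt (F count now 1)
Step 6: +0 fires, +1 burnt (F count now 0)
Fire out after step 6
Initially T: 17, now '.': 24
Total burnt (originally-T cells now '.'): 16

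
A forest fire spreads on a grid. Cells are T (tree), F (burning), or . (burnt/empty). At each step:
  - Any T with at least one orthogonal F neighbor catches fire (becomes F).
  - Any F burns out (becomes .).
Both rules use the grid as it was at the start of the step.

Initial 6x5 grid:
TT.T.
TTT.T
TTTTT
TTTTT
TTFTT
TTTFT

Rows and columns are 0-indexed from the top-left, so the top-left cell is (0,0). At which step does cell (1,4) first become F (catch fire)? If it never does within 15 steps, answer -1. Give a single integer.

Step 1: cell (1,4)='T' (+5 fires, +2 burnt)
Step 2: cell (1,4)='T' (+6 fires, +5 burnt)
Step 3: cell (1,4)='T' (+6 fires, +6 burnt)
Step 4: cell (1,4)='T' (+3 fires, +6 burnt)
Step 5: cell (1,4)='F' (+3 fires, +3 burnt)
  -> target ignites at step 5
Step 6: cell (1,4)='.' (+1 fires, +3 burnt)
Step 7: cell (1,4)='.' (+0 fires, +1 burnt)
  fire out at step 7

5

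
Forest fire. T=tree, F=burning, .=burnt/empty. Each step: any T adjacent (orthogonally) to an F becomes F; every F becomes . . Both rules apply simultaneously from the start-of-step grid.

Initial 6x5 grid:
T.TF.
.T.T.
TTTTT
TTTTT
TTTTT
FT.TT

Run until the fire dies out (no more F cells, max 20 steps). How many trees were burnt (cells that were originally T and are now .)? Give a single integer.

Answer: 21

Derivation:
Step 1: +4 fires, +2 burnt (F count now 4)
Step 2: +3 fires, +4 burnt (F count now 3)
Step 3: +6 fires, +3 burnt (F count now 6)
Step 4: +4 fires, +6 burnt (F count now 4)
Step 5: +3 fires, +4 burnt (F count now 3)
Step 6: +1 fires, +3 burnt (F count now 1)
Step 7: +0 fires, +1 burnt (F count now 0)
Fire out after step 7
Initially T: 22, now '.': 29
Total burnt (originally-T cells now '.'): 21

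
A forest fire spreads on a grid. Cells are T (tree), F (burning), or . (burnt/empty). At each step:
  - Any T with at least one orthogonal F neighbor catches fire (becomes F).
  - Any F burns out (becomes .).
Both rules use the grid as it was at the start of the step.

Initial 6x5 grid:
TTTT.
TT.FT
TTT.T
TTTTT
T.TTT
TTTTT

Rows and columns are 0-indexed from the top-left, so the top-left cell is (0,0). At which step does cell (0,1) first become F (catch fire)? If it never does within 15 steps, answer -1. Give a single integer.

Step 1: cell (0,1)='T' (+2 fires, +1 burnt)
Step 2: cell (0,1)='T' (+2 fires, +2 burnt)
Step 3: cell (0,1)='F' (+2 fires, +2 burnt)
  -> target ignites at step 3
Step 4: cell (0,1)='.' (+4 fires, +2 burnt)
Step 5: cell (0,1)='.' (+5 fires, +4 burnt)
Step 6: cell (0,1)='.' (+5 fires, +5 burnt)
Step 7: cell (0,1)='.' (+2 fires, +5 burnt)
Step 8: cell (0,1)='.' (+2 fires, +2 burnt)
Step 9: cell (0,1)='.' (+1 fires, +2 burnt)
Step 10: cell (0,1)='.' (+0 fires, +1 burnt)
  fire out at step 10

3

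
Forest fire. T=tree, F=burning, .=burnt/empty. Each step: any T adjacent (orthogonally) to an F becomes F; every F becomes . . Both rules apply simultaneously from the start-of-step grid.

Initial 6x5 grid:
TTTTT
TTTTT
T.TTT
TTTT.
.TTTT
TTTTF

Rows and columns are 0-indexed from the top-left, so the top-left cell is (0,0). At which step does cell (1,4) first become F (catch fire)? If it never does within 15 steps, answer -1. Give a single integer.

Step 1: cell (1,4)='T' (+2 fires, +1 burnt)
Step 2: cell (1,4)='T' (+2 fires, +2 burnt)
Step 3: cell (1,4)='T' (+3 fires, +2 burnt)
Step 4: cell (1,4)='T' (+4 fires, +3 burnt)
Step 5: cell (1,4)='T' (+4 fires, +4 burnt)
Step 6: cell (1,4)='F' (+4 fires, +4 burnt)
  -> target ignites at step 6
Step 7: cell (1,4)='.' (+4 fires, +4 burnt)
Step 8: cell (1,4)='.' (+2 fires, +4 burnt)
Step 9: cell (1,4)='.' (+1 fires, +2 burnt)
Step 10: cell (1,4)='.' (+0 fires, +1 burnt)
  fire out at step 10

6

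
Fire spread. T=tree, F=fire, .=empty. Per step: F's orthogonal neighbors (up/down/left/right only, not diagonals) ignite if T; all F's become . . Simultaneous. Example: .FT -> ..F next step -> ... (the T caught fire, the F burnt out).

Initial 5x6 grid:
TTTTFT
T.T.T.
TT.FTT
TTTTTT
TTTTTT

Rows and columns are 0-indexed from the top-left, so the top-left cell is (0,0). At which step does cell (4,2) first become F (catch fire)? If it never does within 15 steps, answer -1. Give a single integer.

Step 1: cell (4,2)='T' (+5 fires, +2 burnt)
Step 2: cell (4,2)='T' (+5 fires, +5 burnt)
Step 3: cell (4,2)='F' (+6 fires, +5 burnt)
  -> target ignites at step 3
Step 4: cell (4,2)='.' (+5 fires, +6 burnt)
Step 5: cell (4,2)='.' (+3 fires, +5 burnt)
Step 6: cell (4,2)='.' (+0 fires, +3 burnt)
  fire out at step 6

3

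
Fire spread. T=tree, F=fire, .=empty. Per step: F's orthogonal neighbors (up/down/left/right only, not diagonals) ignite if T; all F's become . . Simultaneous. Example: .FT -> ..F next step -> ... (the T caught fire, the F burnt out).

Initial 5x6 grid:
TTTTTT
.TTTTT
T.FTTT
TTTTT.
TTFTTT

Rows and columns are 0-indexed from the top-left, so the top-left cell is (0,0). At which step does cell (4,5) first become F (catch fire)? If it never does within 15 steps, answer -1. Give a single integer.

Step 1: cell (4,5)='T' (+5 fires, +2 burnt)
Step 2: cell (4,5)='T' (+8 fires, +5 burnt)
Step 3: cell (4,5)='F' (+7 fires, +8 burnt)
  -> target ignites at step 3
Step 4: cell (4,5)='.' (+4 fires, +7 burnt)
Step 5: cell (4,5)='.' (+1 fires, +4 burnt)
Step 6: cell (4,5)='.' (+0 fires, +1 burnt)
  fire out at step 6

3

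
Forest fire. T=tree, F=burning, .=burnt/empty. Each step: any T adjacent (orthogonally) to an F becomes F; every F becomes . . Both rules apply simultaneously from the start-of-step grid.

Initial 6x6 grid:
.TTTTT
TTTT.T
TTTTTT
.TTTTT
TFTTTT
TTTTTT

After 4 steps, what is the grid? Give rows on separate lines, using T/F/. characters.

Step 1: 4 trees catch fire, 1 burn out
  .TTTTT
  TTTT.T
  TTTTTT
  .FTTTT
  F.FTTT
  TFTTTT
Step 2: 5 trees catch fire, 4 burn out
  .TTTTT
  TTTT.T
  TFTTTT
  ..FTTT
  ...FTT
  F.FTTT
Step 3: 6 trees catch fire, 5 burn out
  .TTTTT
  TFTT.T
  F.FTTT
  ...FTT
  ....FT
  ...FTT
Step 4: 7 trees catch fire, 6 burn out
  .FTTTT
  F.FT.T
  ...FTT
  ....FT
  .....F
  ....FT

.FTTTT
F.FT.T
...FTT
....FT
.....F
....FT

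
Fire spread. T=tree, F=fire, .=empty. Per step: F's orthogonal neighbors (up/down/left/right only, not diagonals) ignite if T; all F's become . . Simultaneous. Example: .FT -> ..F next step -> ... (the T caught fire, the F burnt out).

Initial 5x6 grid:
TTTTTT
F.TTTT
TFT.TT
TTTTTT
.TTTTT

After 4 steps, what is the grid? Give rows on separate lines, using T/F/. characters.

Step 1: 4 trees catch fire, 2 burn out
  FTTTTT
  ..TTTT
  F.F.TT
  TFTTTT
  .TTTTT
Step 2: 5 trees catch fire, 4 burn out
  .FTTTT
  ..FTTT
  ....TT
  F.FTTT
  .FTTTT
Step 3: 4 trees catch fire, 5 burn out
  ..FTTT
  ...FTT
  ....TT
  ...FTT
  ..FTTT
Step 4: 4 trees catch fire, 4 burn out
  ...FTT
  ....FT
  ....TT
  ....FT
  ...FTT

...FTT
....FT
....TT
....FT
...FTT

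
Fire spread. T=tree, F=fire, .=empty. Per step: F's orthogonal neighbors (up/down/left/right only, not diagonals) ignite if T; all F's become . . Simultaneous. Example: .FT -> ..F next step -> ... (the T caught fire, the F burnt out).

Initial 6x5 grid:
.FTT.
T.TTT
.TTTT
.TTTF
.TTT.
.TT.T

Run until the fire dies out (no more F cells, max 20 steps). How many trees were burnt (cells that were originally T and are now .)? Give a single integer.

Answer: 17

Derivation:
Step 1: +3 fires, +2 burnt (F count now 3)
Step 2: +6 fires, +3 burnt (F count now 6)
Step 3: +4 fires, +6 burnt (F count now 4)
Step 4: +3 fires, +4 burnt (F count now 3)
Step 5: +1 fires, +3 burnt (F count now 1)
Step 6: +0 fires, +1 burnt (F count now 0)
Fire out after step 6
Initially T: 19, now '.': 28
Total burnt (originally-T cells now '.'): 17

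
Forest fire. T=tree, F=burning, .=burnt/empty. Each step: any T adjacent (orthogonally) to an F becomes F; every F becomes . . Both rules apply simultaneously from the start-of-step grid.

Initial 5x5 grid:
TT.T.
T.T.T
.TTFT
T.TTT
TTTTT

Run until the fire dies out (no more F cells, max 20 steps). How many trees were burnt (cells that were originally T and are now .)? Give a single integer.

Answer: 14

Derivation:
Step 1: +3 fires, +1 burnt (F count now 3)
Step 2: +6 fires, +3 burnt (F count now 6)
Step 3: +2 fires, +6 burnt (F count now 2)
Step 4: +1 fires, +2 burnt (F count now 1)
Step 5: +1 fires, +1 burnt (F count now 1)
Step 6: +1 fires, +1 burnt (F count now 1)
Step 7: +0 fires, +1 burnt (F count now 0)
Fire out after step 7
Initially T: 18, now '.': 21
Total burnt (originally-T cells now '.'): 14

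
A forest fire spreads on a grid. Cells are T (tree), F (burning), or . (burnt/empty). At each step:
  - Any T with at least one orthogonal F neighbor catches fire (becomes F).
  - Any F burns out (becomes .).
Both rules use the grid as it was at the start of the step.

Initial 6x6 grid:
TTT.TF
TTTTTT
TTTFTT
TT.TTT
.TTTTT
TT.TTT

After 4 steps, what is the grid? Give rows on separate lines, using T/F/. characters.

Step 1: 6 trees catch fire, 2 burn out
  TTT.F.
  TTTFTF
  TTF.FT
  TT.FTT
  .TTTTT
  TT.TTT
Step 2: 6 trees catch fire, 6 burn out
  TTT...
  TTF.F.
  TF...F
  TT..FT
  .TTFTT
  TT.TTT
Step 3: 8 trees catch fire, 6 burn out
  TTF...
  TF....
  F.....
  TF...F
  .TF.FT
  TT.FTT
Step 4: 6 trees catch fire, 8 burn out
  TF....
  F.....
  ......
  F.....
  .F...F
  TT..FT

TF....
F.....
......
F.....
.F...F
TT..FT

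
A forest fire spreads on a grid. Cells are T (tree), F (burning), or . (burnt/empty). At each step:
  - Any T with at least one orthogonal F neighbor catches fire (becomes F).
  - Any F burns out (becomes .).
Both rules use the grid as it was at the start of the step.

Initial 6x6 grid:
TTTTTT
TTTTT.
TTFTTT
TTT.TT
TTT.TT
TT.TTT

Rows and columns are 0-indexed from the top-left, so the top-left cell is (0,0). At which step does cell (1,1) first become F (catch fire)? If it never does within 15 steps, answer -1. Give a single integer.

Step 1: cell (1,1)='T' (+4 fires, +1 burnt)
Step 2: cell (1,1)='F' (+7 fires, +4 burnt)
  -> target ignites at step 2
Step 3: cell (1,1)='.' (+8 fires, +7 burnt)
Step 4: cell (1,1)='.' (+6 fires, +8 burnt)
Step 5: cell (1,1)='.' (+4 fires, +6 burnt)
Step 6: cell (1,1)='.' (+2 fires, +4 burnt)
Step 7: cell (1,1)='.' (+0 fires, +2 burnt)
  fire out at step 7

2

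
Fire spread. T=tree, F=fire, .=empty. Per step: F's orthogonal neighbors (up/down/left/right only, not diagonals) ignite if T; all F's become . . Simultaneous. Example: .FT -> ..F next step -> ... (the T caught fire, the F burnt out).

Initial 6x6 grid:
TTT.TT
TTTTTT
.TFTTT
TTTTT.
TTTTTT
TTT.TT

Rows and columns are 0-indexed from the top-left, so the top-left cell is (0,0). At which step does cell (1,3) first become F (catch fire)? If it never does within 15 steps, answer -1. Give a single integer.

Step 1: cell (1,3)='T' (+4 fires, +1 burnt)
Step 2: cell (1,3)='F' (+7 fires, +4 burnt)
  -> target ignites at step 2
Step 3: cell (1,3)='.' (+9 fires, +7 burnt)
Step 4: cell (1,3)='.' (+6 fires, +9 burnt)
Step 5: cell (1,3)='.' (+4 fires, +6 burnt)
Step 6: cell (1,3)='.' (+1 fires, +4 burnt)
Step 7: cell (1,3)='.' (+0 fires, +1 burnt)
  fire out at step 7

2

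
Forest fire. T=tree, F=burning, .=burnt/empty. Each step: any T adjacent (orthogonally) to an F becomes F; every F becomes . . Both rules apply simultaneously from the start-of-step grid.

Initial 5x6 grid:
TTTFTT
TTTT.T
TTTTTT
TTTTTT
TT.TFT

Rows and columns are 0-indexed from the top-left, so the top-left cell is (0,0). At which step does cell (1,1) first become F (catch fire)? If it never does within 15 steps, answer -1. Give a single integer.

Step 1: cell (1,1)='T' (+6 fires, +2 burnt)
Step 2: cell (1,1)='T' (+7 fires, +6 burnt)
Step 3: cell (1,1)='F' (+6 fires, +7 burnt)
  -> target ignites at step 3
Step 4: cell (1,1)='.' (+3 fires, +6 burnt)
Step 5: cell (1,1)='.' (+3 fires, +3 burnt)
Step 6: cell (1,1)='.' (+1 fires, +3 burnt)
Step 7: cell (1,1)='.' (+0 fires, +1 burnt)
  fire out at step 7

3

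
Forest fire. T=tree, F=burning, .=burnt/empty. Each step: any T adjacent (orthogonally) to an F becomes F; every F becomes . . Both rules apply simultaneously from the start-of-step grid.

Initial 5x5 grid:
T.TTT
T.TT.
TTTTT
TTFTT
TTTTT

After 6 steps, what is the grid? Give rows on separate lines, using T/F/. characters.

Step 1: 4 trees catch fire, 1 burn out
  T.TTT
  T.TT.
  TTFTT
  TF.FT
  TTFTT
Step 2: 7 trees catch fire, 4 burn out
  T.TTT
  T.FT.
  TF.FT
  F...F
  TF.FT
Step 3: 6 trees catch fire, 7 burn out
  T.FTT
  T..F.
  F...F
  .....
  F...F
Step 4: 2 trees catch fire, 6 burn out
  T..FT
  F....
  .....
  .....
  .....
Step 5: 2 trees catch fire, 2 burn out
  F...F
  .....
  .....
  .....
  .....
Step 6: 0 trees catch fire, 2 burn out
  .....
  .....
  .....
  .....
  .....

.....
.....
.....
.....
.....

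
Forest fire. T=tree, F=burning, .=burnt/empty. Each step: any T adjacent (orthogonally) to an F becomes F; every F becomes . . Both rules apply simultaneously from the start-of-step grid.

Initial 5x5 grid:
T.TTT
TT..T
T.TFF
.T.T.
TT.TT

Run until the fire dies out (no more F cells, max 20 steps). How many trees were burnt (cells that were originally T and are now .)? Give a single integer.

Step 1: +3 fires, +2 burnt (F count now 3)
Step 2: +2 fires, +3 burnt (F count now 2)
Step 3: +2 fires, +2 burnt (F count now 2)
Step 4: +1 fires, +2 burnt (F count now 1)
Step 5: +0 fires, +1 burnt (F count now 0)
Fire out after step 5
Initially T: 15, now '.': 18
Total burnt (originally-T cells now '.'): 8

Answer: 8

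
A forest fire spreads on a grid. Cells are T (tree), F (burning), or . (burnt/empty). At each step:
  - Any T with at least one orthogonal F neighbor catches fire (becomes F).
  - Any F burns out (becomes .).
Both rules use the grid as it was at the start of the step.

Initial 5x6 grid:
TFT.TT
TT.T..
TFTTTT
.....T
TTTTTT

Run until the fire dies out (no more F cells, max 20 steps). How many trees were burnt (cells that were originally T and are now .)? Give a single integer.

Step 1: +5 fires, +2 burnt (F count now 5)
Step 2: +2 fires, +5 burnt (F count now 2)
Step 3: +2 fires, +2 burnt (F count now 2)
Step 4: +1 fires, +2 burnt (F count now 1)
Step 5: +1 fires, +1 burnt (F count now 1)
Step 6: +1 fires, +1 burnt (F count now 1)
Step 7: +1 fires, +1 burnt (F count now 1)
Step 8: +1 fires, +1 burnt (F count now 1)
Step 9: +1 fires, +1 burnt (F count now 1)
Step 10: +1 fires, +1 burnt (F count now 1)
Step 11: +1 fires, +1 burnt (F count now 1)
Step 12: +0 fires, +1 burnt (F count now 0)
Fire out after step 12
Initially T: 19, now '.': 28
Total burnt (originally-T cells now '.'): 17

Answer: 17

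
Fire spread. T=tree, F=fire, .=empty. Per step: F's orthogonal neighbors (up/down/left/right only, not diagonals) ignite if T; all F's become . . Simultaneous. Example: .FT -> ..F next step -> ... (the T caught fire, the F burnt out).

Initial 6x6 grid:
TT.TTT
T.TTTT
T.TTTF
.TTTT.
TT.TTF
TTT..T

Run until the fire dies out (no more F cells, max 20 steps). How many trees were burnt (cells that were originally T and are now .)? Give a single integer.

Step 1: +4 fires, +2 burnt (F count now 4)
Step 2: +5 fires, +4 burnt (F count now 5)
Step 3: +4 fires, +5 burnt (F count now 4)
Step 4: +3 fires, +4 burnt (F count now 3)
Step 5: +1 fires, +3 burnt (F count now 1)
Step 6: +1 fires, +1 burnt (F count now 1)
Step 7: +2 fires, +1 burnt (F count now 2)
Step 8: +2 fires, +2 burnt (F count now 2)
Step 9: +0 fires, +2 burnt (F count now 0)
Fire out after step 9
Initially T: 26, now '.': 32
Total burnt (originally-T cells now '.'): 22

Answer: 22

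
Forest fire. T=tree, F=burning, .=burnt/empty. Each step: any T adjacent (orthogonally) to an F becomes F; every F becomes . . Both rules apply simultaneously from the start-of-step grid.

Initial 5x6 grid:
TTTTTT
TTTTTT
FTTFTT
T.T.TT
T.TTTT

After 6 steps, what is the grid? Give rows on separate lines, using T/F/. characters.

Step 1: 6 trees catch fire, 2 burn out
  TTTTTT
  FTTFTT
  .FF.FT
  F.T.TT
  T.TTTT
Step 2: 9 trees catch fire, 6 burn out
  FTTFTT
  .FF.FT
  .....F
  ..F.FT
  F.TTTT
Step 3: 7 trees catch fire, 9 burn out
  .FF.FT
  .....F
  ......
  .....F
  ..FTFT
Step 4: 3 trees catch fire, 7 burn out
  .....F
  ......
  ......
  ......
  ...F.F
Step 5: 0 trees catch fire, 3 burn out
  ......
  ......
  ......
  ......
  ......
Step 6: 0 trees catch fire, 0 burn out
  ......
  ......
  ......
  ......
  ......

......
......
......
......
......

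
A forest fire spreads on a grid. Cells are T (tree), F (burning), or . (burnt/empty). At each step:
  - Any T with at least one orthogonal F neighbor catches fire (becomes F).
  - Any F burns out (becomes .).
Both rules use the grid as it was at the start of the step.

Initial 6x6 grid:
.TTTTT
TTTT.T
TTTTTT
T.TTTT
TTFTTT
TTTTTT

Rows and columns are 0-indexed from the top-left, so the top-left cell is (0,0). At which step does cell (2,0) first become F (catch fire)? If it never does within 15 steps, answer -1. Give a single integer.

Step 1: cell (2,0)='T' (+4 fires, +1 burnt)
Step 2: cell (2,0)='T' (+6 fires, +4 burnt)
Step 3: cell (2,0)='T' (+8 fires, +6 burnt)
Step 4: cell (2,0)='F' (+7 fires, +8 burnt)
  -> target ignites at step 4
Step 5: cell (2,0)='.' (+4 fires, +7 burnt)
Step 6: cell (2,0)='.' (+2 fires, +4 burnt)
Step 7: cell (2,0)='.' (+1 fires, +2 burnt)
Step 8: cell (2,0)='.' (+0 fires, +1 burnt)
  fire out at step 8

4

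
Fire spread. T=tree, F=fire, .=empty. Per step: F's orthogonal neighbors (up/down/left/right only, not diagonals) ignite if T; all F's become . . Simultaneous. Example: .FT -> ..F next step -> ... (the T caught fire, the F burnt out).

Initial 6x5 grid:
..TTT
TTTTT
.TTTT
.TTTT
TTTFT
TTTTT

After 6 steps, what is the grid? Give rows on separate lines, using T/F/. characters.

Step 1: 4 trees catch fire, 1 burn out
  ..TTT
  TTTTT
  .TTTT
  .TTFT
  TTF.F
  TTTFT
Step 2: 6 trees catch fire, 4 burn out
  ..TTT
  TTTTT
  .TTFT
  .TF.F
  TF...
  TTF.F
Step 3: 6 trees catch fire, 6 burn out
  ..TTT
  TTTFT
  .TF.F
  .F...
  F....
  TF...
Step 4: 5 trees catch fire, 6 burn out
  ..TFT
  TTF.F
  .F...
  .....
  .....
  F....
Step 5: 3 trees catch fire, 5 burn out
  ..F.F
  TF...
  .....
  .....
  .....
  .....
Step 6: 1 trees catch fire, 3 burn out
  .....
  F....
  .....
  .....
  .....
  .....

.....
F....
.....
.....
.....
.....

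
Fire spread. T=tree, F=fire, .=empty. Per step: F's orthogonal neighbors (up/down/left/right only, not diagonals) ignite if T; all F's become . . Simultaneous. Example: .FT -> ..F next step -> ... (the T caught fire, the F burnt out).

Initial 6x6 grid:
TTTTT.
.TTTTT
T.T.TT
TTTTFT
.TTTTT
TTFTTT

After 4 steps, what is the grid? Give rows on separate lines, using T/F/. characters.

Step 1: 7 trees catch fire, 2 burn out
  TTTTT.
  .TTTTT
  T.T.FT
  TTTF.F
  .TFTFT
  TF.FTT
Step 2: 8 trees catch fire, 7 burn out
  TTTTT.
  .TTTFT
  T.T..F
  TTF...
  .F.F.F
  F...FT
Step 3: 6 trees catch fire, 8 burn out
  TTTTF.
  .TTF.F
  T.F...
  TF....
  ......
  .....F
Step 4: 3 trees catch fire, 6 burn out
  TTTF..
  .TF...
  T.....
  F.....
  ......
  ......

TTTF..
.TF...
T.....
F.....
......
......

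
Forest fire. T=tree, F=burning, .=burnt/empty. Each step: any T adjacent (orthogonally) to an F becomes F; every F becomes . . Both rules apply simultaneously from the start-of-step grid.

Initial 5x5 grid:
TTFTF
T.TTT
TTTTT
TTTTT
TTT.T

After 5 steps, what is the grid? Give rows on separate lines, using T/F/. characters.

Step 1: 4 trees catch fire, 2 burn out
  TF.F.
  T.FTF
  TTTTT
  TTTTT
  TTT.T
Step 2: 4 trees catch fire, 4 burn out
  F....
  T..F.
  TTFTF
  TTTTT
  TTT.T
Step 3: 5 trees catch fire, 4 burn out
  .....
  F....
  TF.F.
  TTFTF
  TTT.T
Step 4: 5 trees catch fire, 5 burn out
  .....
  .....
  F....
  TF.F.
  TTF.F
Step 5: 2 trees catch fire, 5 burn out
  .....
  .....
  .....
  F....
  TF...

.....
.....
.....
F....
TF...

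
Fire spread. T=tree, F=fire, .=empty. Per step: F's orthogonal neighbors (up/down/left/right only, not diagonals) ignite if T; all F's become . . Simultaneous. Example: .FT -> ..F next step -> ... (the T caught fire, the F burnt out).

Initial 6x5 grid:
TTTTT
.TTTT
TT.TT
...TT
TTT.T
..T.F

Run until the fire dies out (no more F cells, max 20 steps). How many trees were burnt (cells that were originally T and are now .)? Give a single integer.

Step 1: +1 fires, +1 burnt (F count now 1)
Step 2: +1 fires, +1 burnt (F count now 1)
Step 3: +2 fires, +1 burnt (F count now 2)
Step 4: +2 fires, +2 burnt (F count now 2)
Step 5: +2 fires, +2 burnt (F count now 2)
Step 6: +2 fires, +2 burnt (F count now 2)
Step 7: +2 fires, +2 burnt (F count now 2)
Step 8: +2 fires, +2 burnt (F count now 2)
Step 9: +2 fires, +2 burnt (F count now 2)
Step 10: +0 fires, +2 burnt (F count now 0)
Fire out after step 10
Initially T: 20, now '.': 26
Total burnt (originally-T cells now '.'): 16

Answer: 16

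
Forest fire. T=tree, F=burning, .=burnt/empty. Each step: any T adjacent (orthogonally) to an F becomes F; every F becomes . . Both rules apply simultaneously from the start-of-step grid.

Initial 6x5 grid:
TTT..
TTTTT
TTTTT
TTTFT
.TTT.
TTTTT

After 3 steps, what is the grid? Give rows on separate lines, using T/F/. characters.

Step 1: 4 trees catch fire, 1 burn out
  TTT..
  TTTTT
  TTTFT
  TTF.F
  .TTF.
  TTTTT
Step 2: 6 trees catch fire, 4 burn out
  TTT..
  TTTFT
  TTF.F
  TF...
  .TF..
  TTTFT
Step 3: 7 trees catch fire, 6 burn out
  TTT..
  TTF.F
  TF...
  F....
  .F...
  TTF.F

TTT..
TTF.F
TF...
F....
.F...
TTF.F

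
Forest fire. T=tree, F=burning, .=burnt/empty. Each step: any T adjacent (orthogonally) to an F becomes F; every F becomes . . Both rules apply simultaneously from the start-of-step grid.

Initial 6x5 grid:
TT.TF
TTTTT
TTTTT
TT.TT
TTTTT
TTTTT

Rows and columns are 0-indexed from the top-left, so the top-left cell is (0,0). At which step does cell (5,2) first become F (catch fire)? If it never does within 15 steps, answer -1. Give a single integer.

Step 1: cell (5,2)='T' (+2 fires, +1 burnt)
Step 2: cell (5,2)='T' (+2 fires, +2 burnt)
Step 3: cell (5,2)='T' (+3 fires, +2 burnt)
Step 4: cell (5,2)='T' (+4 fires, +3 burnt)
Step 5: cell (5,2)='T' (+5 fires, +4 burnt)
Step 6: cell (5,2)='T' (+5 fires, +5 burnt)
Step 7: cell (5,2)='F' (+3 fires, +5 burnt)
  -> target ignites at step 7
Step 8: cell (5,2)='.' (+2 fires, +3 burnt)
Step 9: cell (5,2)='.' (+1 fires, +2 burnt)
Step 10: cell (5,2)='.' (+0 fires, +1 burnt)
  fire out at step 10

7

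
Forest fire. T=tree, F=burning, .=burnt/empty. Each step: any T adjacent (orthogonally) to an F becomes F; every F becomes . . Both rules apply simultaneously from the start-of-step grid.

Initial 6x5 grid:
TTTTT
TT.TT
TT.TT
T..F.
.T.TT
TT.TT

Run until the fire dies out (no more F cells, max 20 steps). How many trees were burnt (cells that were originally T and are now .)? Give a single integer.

Step 1: +2 fires, +1 burnt (F count now 2)
Step 2: +4 fires, +2 burnt (F count now 4)
Step 3: +3 fires, +4 burnt (F count now 3)
Step 4: +2 fires, +3 burnt (F count now 2)
Step 5: +1 fires, +2 burnt (F count now 1)
Step 6: +2 fires, +1 burnt (F count now 2)
Step 7: +2 fires, +2 burnt (F count now 2)
Step 8: +1 fires, +2 burnt (F count now 1)
Step 9: +1 fires, +1 burnt (F count now 1)
Step 10: +0 fires, +1 burnt (F count now 0)
Fire out after step 10
Initially T: 21, now '.': 27
Total burnt (originally-T cells now '.'): 18

Answer: 18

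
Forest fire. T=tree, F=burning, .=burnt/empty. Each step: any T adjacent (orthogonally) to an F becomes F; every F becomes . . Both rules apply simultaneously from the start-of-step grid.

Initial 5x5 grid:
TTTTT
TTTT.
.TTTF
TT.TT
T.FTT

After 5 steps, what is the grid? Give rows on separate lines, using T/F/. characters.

Step 1: 3 trees catch fire, 2 burn out
  TTTTT
  TTTT.
  .TTF.
  TT.TF
  T..FT
Step 2: 4 trees catch fire, 3 burn out
  TTTTT
  TTTF.
  .TF..
  TT.F.
  T...F
Step 3: 3 trees catch fire, 4 burn out
  TTTFT
  TTF..
  .F...
  TT...
  T....
Step 4: 4 trees catch fire, 3 burn out
  TTF.F
  TF...
  .....
  TF...
  T....
Step 5: 3 trees catch fire, 4 burn out
  TF...
  F....
  .....
  F....
  T....

TF...
F....
.....
F....
T....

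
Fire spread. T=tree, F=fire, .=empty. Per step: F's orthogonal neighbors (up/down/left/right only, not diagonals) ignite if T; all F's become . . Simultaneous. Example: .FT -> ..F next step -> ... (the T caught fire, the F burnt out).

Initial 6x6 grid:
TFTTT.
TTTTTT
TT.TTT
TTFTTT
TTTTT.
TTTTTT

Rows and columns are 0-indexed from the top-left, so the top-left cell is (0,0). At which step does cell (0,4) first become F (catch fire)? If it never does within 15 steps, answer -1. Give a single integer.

Step 1: cell (0,4)='T' (+6 fires, +2 burnt)
Step 2: cell (0,4)='T' (+10 fires, +6 burnt)
Step 3: cell (0,4)='F' (+9 fires, +10 burnt)
  -> target ignites at step 3
Step 4: cell (0,4)='.' (+4 fires, +9 burnt)
Step 5: cell (0,4)='.' (+2 fires, +4 burnt)
Step 6: cell (0,4)='.' (+0 fires, +2 burnt)
  fire out at step 6

3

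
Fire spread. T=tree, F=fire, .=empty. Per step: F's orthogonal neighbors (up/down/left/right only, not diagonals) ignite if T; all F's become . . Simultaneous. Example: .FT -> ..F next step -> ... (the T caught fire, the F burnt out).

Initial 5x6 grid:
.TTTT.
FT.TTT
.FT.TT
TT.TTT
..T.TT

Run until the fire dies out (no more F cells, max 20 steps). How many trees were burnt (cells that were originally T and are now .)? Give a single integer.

Step 1: +3 fires, +2 burnt (F count now 3)
Step 2: +2 fires, +3 burnt (F count now 2)
Step 3: +1 fires, +2 burnt (F count now 1)
Step 4: +1 fires, +1 burnt (F count now 1)
Step 5: +2 fires, +1 burnt (F count now 2)
Step 6: +1 fires, +2 burnt (F count now 1)
Step 7: +2 fires, +1 burnt (F count now 2)
Step 8: +2 fires, +2 burnt (F count now 2)
Step 9: +3 fires, +2 burnt (F count now 3)
Step 10: +1 fires, +3 burnt (F count now 1)
Step 11: +0 fires, +1 burnt (F count now 0)
Fire out after step 11
Initially T: 19, now '.': 29
Total burnt (originally-T cells now '.'): 18

Answer: 18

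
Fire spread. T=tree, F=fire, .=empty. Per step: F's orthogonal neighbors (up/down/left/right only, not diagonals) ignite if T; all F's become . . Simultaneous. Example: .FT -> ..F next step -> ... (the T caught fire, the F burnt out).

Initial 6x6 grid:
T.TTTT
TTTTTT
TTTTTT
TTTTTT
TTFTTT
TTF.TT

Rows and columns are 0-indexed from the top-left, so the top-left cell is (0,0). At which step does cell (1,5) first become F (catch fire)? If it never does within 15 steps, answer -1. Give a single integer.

Step 1: cell (1,5)='T' (+4 fires, +2 burnt)
Step 2: cell (1,5)='T' (+6 fires, +4 burnt)
Step 3: cell (1,5)='T' (+7 fires, +6 burnt)
Step 4: cell (1,5)='T' (+7 fires, +7 burnt)
Step 5: cell (1,5)='T' (+4 fires, +7 burnt)
Step 6: cell (1,5)='F' (+3 fires, +4 burnt)
  -> target ignites at step 6
Step 7: cell (1,5)='.' (+1 fires, +3 burnt)
Step 8: cell (1,5)='.' (+0 fires, +1 burnt)
  fire out at step 8

6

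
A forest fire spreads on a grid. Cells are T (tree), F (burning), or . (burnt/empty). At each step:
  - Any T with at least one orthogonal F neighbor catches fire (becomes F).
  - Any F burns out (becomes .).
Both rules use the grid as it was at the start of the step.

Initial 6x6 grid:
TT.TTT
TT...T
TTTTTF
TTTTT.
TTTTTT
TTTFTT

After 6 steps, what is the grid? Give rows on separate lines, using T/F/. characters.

Step 1: 5 trees catch fire, 2 burn out
  TT.TTT
  TT...F
  TTTTF.
  TTTTT.
  TTTFTT
  TTF.FT
Step 2: 8 trees catch fire, 5 burn out
  TT.TTF
  TT....
  TTTF..
  TTTFF.
  TTF.FT
  TF...F
Step 3: 6 trees catch fire, 8 burn out
  TT.TF.
  TT....
  TTF...
  TTF...
  TF...F
  F.....
Step 4: 4 trees catch fire, 6 burn out
  TT.F..
  TT....
  TF....
  TF....
  F.....
  ......
Step 5: 3 trees catch fire, 4 burn out
  TT....
  TF....
  F.....
  F.....
  ......
  ......
Step 6: 2 trees catch fire, 3 burn out
  TF....
  F.....
  ......
  ......
  ......
  ......

TF....
F.....
......
......
......
......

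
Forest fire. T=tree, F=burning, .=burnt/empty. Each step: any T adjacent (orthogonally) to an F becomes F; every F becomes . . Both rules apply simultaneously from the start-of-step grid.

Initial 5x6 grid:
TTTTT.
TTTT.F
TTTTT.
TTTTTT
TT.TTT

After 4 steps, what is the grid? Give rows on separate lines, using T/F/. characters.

Step 1: 0 trees catch fire, 1 burn out
  TTTTT.
  TTTT..
  TTTTT.
  TTTTTT
  TT.TTT
Step 2: 0 trees catch fire, 0 burn out
  TTTTT.
  TTTT..
  TTTTT.
  TTTTTT
  TT.TTT
Step 3: 0 trees catch fire, 0 burn out
  TTTTT.
  TTTT..
  TTTTT.
  TTTTTT
  TT.TTT
Step 4: 0 trees catch fire, 0 burn out
  TTTTT.
  TTTT..
  TTTTT.
  TTTTTT
  TT.TTT

TTTTT.
TTTT..
TTTTT.
TTTTTT
TT.TTT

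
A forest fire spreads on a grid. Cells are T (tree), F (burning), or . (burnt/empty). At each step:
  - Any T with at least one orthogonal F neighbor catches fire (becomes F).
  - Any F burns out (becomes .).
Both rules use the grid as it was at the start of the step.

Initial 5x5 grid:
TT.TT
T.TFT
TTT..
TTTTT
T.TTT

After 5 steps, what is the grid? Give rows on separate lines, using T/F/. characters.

Step 1: 3 trees catch fire, 1 burn out
  TT.FT
  T.F.F
  TTT..
  TTTTT
  T.TTT
Step 2: 2 trees catch fire, 3 burn out
  TT..F
  T....
  TTF..
  TTTTT
  T.TTT
Step 3: 2 trees catch fire, 2 burn out
  TT...
  T....
  TF...
  TTFTT
  T.TTT
Step 4: 4 trees catch fire, 2 burn out
  TT...
  T....
  F....
  TF.FT
  T.FTT
Step 5: 4 trees catch fire, 4 burn out
  TT...
  F....
  .....
  F...F
  T..FT

TT...
F....
.....
F...F
T..FT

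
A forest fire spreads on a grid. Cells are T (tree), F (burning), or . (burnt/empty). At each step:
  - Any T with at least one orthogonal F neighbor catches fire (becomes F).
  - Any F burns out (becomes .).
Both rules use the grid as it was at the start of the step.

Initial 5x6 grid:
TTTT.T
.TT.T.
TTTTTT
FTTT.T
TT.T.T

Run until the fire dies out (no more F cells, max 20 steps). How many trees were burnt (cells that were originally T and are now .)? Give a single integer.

Answer: 21

Derivation:
Step 1: +3 fires, +1 burnt (F count now 3)
Step 2: +3 fires, +3 burnt (F count now 3)
Step 3: +3 fires, +3 burnt (F count now 3)
Step 4: +4 fires, +3 burnt (F count now 4)
Step 5: +3 fires, +4 burnt (F count now 3)
Step 6: +3 fires, +3 burnt (F count now 3)
Step 7: +1 fires, +3 burnt (F count now 1)
Step 8: +1 fires, +1 burnt (F count now 1)
Step 9: +0 fires, +1 burnt (F count now 0)
Fire out after step 9
Initially T: 22, now '.': 29
Total burnt (originally-T cells now '.'): 21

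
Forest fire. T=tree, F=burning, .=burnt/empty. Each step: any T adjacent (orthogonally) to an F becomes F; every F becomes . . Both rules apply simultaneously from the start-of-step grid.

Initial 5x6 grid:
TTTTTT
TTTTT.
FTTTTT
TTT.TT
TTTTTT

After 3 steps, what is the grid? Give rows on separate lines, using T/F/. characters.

Step 1: 3 trees catch fire, 1 burn out
  TTTTTT
  FTTTT.
  .FTTTT
  FTT.TT
  TTTTTT
Step 2: 5 trees catch fire, 3 burn out
  FTTTTT
  .FTTT.
  ..FTTT
  .FT.TT
  FTTTTT
Step 3: 5 trees catch fire, 5 burn out
  .FTTTT
  ..FTT.
  ...FTT
  ..F.TT
  .FTTTT

.FTTTT
..FTT.
...FTT
..F.TT
.FTTTT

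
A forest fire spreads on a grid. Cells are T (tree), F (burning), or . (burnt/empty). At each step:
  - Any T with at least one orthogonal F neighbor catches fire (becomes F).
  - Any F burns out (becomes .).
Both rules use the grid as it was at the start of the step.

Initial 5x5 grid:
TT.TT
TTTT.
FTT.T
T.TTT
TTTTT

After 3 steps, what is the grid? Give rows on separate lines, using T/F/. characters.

Step 1: 3 trees catch fire, 1 burn out
  TT.TT
  FTTT.
  .FT.T
  F.TTT
  TTTTT
Step 2: 4 trees catch fire, 3 burn out
  FT.TT
  .FTT.
  ..F.T
  ..TTT
  FTTTT
Step 3: 4 trees catch fire, 4 burn out
  .F.TT
  ..FT.
  ....T
  ..FTT
  .FTTT

.F.TT
..FT.
....T
..FTT
.FTTT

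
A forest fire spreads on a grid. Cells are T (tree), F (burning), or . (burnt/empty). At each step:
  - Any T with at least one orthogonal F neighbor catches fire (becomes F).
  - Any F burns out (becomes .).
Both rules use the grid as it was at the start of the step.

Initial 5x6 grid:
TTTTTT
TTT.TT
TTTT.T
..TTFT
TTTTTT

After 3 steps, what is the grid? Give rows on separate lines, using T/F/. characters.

Step 1: 3 trees catch fire, 1 burn out
  TTTTTT
  TTT.TT
  TTTT.T
  ..TF.F
  TTTTFT
Step 2: 5 trees catch fire, 3 burn out
  TTTTTT
  TTT.TT
  TTTF.F
  ..F...
  TTTF.F
Step 3: 3 trees catch fire, 5 burn out
  TTTTTT
  TTT.TF
  TTF...
  ......
  TTF...

TTTTTT
TTT.TF
TTF...
......
TTF...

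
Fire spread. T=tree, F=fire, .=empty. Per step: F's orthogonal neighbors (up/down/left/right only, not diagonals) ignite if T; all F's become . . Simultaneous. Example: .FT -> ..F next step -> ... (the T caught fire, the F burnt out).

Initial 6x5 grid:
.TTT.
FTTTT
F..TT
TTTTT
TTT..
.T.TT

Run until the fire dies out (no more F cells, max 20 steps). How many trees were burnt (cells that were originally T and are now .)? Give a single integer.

Step 1: +2 fires, +2 burnt (F count now 2)
Step 2: +4 fires, +2 burnt (F count now 4)
Step 3: +4 fires, +4 burnt (F count now 4)
Step 4: +6 fires, +4 burnt (F count now 6)
Step 5: +2 fires, +6 burnt (F count now 2)
Step 6: +0 fires, +2 burnt (F count now 0)
Fire out after step 6
Initially T: 20, now '.': 28
Total burnt (originally-T cells now '.'): 18

Answer: 18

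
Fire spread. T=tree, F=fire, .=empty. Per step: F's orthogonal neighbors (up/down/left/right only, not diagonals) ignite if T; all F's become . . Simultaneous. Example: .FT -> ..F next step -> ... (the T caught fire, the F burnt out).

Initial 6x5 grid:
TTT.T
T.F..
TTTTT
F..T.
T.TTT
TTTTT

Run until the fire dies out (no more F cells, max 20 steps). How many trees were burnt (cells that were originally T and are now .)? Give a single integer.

Step 1: +4 fires, +2 burnt (F count now 4)
Step 2: +5 fires, +4 burnt (F count now 5)
Step 3: +4 fires, +5 burnt (F count now 4)
Step 4: +2 fires, +4 burnt (F count now 2)
Step 5: +3 fires, +2 burnt (F count now 3)
Step 6: +1 fires, +3 burnt (F count now 1)
Step 7: +0 fires, +1 burnt (F count now 0)
Fire out after step 7
Initially T: 20, now '.': 29
Total burnt (originally-T cells now '.'): 19

Answer: 19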